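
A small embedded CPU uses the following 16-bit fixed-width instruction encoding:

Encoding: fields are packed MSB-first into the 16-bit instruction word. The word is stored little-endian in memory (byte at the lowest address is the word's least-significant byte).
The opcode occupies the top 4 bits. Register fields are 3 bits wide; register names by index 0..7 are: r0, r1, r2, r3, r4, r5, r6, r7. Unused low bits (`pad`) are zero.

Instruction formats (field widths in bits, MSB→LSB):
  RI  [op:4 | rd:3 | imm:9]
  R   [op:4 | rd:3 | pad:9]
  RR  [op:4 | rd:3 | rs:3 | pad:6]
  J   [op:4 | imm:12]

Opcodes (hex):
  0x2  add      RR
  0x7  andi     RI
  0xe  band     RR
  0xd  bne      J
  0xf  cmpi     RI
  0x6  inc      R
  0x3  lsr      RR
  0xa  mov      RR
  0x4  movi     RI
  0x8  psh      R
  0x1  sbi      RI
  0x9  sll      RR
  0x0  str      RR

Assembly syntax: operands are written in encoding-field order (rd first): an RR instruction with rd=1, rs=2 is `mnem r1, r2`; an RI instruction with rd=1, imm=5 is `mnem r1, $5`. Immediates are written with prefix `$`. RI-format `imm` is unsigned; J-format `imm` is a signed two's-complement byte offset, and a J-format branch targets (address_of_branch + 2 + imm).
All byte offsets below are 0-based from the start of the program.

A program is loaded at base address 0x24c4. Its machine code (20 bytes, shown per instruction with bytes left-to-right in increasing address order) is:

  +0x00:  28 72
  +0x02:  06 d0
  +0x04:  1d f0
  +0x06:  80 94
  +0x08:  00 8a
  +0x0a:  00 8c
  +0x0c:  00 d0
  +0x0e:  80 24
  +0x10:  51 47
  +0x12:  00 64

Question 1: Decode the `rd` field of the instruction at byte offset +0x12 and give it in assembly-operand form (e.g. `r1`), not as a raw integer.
r2

@+12  little-endian(00 64) = 0x6400
  opcode bits[15:12]=0x6: inc/R
  rd: (w>>9)&0x7=0x2 → r2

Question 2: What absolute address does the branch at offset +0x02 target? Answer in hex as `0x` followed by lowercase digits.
0x24ce

+0x02: 06 d0 ⇒ word 0xd006 (little)
  top 4b → 0xd → bne [J]
  imm: (w>>0)&0xfff=0x6 → $6
  target = base 0x24c4 + off 0x02 + 2 + imm 6 = 0x24ce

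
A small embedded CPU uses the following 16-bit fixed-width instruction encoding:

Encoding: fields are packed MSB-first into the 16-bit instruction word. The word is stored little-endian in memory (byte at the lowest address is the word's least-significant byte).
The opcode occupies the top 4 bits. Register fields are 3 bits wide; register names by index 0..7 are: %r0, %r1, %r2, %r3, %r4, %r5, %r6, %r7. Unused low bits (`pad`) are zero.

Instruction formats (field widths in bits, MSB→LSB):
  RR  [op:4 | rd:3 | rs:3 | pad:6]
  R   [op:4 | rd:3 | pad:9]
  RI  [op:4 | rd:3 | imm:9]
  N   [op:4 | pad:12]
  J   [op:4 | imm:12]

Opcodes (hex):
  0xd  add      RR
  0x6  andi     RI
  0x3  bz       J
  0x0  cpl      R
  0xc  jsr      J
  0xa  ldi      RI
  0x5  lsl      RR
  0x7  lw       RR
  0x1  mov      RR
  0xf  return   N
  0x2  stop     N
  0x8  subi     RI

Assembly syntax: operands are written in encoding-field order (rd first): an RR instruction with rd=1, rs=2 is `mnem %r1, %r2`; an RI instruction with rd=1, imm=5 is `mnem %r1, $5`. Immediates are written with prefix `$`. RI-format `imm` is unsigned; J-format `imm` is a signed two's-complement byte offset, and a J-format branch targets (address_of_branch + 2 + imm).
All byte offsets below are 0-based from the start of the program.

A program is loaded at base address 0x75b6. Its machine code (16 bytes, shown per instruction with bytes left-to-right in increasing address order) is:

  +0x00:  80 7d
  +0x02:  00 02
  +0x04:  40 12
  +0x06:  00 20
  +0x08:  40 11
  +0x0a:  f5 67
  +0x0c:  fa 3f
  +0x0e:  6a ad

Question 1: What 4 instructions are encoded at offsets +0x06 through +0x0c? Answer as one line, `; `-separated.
stop; mov %r0, %r5; andi %r3, $501; bz $-6

@+06  little-endian(00 20) = 0x2000
  op=0x2000>>12=0x2 ⇒ stop (N)
@+08  little-endian(40 11) = 0x1140
  op=0x1140>>12=0x1 ⇒ mov (RR)
  rd: (w>>9)&0x7=0x0 → %r0
  rs: (w>>6)&0x7=0x5 → %r5
@+0a  little-endian(f5 67) = 0x67f5
  op=0x67f5>>12=0x6 ⇒ andi (RI)
  rd: (w>>9)&0x7=0x3 → %r3
  imm: (w>>0)&0x1ff=0x1f5 → $501
@+0c  little-endian(fa 3f) = 0x3ffa
  op=0x3ffa>>12=0x3 ⇒ bz (J)
  imm: (w>>0)&0xfff=0xffa (s12→-6) → $-6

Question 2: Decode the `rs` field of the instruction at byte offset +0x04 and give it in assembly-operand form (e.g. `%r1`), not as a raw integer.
[04] 40 12 → 0x1240
  top 4b → 0x1 → mov [RR]
  rd@[11:9]=0x1 ⇒ %r1
  rs@[8:6]=0x1 ⇒ %r1

%r1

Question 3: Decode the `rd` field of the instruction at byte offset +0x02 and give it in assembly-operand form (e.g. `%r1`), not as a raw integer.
%r1

@+02  little-endian(00 02) = 0x0200
  opcode bits[15:12]=0x0: cpl/R
  rd: (w>>9)&0x7=0x1 → %r1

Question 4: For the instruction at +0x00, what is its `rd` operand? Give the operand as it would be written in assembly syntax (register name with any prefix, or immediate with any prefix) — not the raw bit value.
%r6

+0x00: 80 7d ⇒ word 0x7d80 (little)
  top 4b → 0x7 → lw [RR]
  rd: (w>>9)&0x7=0x6 → %r6
  rs: (w>>6)&0x7=0x6 → %r6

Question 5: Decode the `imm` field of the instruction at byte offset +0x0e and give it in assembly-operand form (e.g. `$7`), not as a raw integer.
$362

[0e] 6a ad → 0xad6a
  top 4b → 0xa → ldi [RI]
  [11:9] rd=6 = %r6
  [8:0] imm=362 = $362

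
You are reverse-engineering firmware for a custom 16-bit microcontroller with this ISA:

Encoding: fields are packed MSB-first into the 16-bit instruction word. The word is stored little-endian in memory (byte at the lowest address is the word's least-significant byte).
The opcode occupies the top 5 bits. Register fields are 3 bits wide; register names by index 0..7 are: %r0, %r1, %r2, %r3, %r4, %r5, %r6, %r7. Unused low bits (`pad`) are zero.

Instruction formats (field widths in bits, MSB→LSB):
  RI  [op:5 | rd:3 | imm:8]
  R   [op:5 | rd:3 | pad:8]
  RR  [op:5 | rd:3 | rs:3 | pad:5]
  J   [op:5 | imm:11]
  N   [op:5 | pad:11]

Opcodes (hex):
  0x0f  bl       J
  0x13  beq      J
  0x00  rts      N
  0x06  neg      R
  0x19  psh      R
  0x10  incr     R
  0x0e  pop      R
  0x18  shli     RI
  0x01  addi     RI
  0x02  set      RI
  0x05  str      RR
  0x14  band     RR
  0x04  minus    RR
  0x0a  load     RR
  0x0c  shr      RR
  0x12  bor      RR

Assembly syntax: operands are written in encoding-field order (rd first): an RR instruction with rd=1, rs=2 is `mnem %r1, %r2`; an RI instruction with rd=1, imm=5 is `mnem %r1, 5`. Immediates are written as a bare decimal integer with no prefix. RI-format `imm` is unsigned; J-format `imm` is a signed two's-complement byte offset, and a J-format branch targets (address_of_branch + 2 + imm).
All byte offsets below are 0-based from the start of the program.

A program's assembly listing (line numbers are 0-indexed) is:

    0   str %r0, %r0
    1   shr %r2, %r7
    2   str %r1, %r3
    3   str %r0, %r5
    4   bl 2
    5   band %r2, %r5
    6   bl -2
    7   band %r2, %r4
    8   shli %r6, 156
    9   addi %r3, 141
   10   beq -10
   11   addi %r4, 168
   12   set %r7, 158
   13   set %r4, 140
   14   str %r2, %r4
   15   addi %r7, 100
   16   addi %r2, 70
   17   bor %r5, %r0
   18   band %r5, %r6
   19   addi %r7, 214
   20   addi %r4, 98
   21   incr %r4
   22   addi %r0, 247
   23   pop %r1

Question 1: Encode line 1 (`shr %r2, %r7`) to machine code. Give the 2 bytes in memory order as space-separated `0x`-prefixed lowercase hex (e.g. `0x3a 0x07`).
0xe0 0x62

1. shr fields op=0xc:5|rd=2:3|rs=7:3|pad=0:5 → word 62e0h → e0 62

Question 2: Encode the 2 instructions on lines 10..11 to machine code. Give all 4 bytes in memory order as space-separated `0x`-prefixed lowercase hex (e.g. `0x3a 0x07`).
L10: beq op=0x13:5|imm=-10:11 ⇒ 0x9ff6 ⇒ little f6 9f
L11: addi op=0x1:5|rd=4:3|imm=168:8 ⇒ 0x0ca8 ⇒ little a8 0c

0xf6 0x9f 0xa8 0x0c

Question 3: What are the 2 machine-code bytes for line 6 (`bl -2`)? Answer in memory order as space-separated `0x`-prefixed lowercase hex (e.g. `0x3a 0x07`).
line 6 (bl): pack op=0xf:5|imm=-2:11 = 0x7ffe; little→ fe 7f

0xfe 0x7f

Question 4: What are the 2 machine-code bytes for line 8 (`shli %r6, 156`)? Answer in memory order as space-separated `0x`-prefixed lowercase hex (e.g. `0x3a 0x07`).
L8: shli op=0x18:5|rd=6:3|imm=156:8 ⇒ 0xc69c ⇒ little 9c c6

0x9c 0xc6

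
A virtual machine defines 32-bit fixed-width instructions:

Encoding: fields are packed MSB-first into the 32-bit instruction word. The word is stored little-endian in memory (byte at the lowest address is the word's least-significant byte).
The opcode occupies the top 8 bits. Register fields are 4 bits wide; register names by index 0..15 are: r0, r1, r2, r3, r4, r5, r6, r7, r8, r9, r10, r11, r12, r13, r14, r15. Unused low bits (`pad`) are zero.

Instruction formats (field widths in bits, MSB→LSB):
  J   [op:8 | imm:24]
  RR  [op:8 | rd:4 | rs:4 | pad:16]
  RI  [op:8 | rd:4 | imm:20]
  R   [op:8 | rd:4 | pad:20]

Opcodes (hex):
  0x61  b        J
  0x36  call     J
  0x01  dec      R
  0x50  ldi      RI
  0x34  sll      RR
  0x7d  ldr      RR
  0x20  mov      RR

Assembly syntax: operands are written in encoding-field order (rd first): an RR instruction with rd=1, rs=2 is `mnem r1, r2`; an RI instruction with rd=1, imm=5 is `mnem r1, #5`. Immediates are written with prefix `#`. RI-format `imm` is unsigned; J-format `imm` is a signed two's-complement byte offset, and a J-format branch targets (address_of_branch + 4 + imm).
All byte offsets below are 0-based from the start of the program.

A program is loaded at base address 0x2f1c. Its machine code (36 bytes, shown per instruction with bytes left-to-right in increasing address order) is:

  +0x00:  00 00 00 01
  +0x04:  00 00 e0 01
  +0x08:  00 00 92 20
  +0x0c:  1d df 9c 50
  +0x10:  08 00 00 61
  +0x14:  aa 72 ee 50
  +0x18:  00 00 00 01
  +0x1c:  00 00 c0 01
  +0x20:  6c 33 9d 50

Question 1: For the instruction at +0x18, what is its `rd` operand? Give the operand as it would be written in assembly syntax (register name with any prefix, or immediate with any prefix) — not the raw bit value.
r0

+0x18: 00 00 00 01 ⇒ word 0x01000000 (little)
  opcode bits[31:24]=0x1: dec/R
  rd@[23:20]=0x0 ⇒ r0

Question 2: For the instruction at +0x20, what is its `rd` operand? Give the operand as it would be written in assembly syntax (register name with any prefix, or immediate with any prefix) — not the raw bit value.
off 0x20: read 6c 33 9d 50 as little → 0x509d336c
  op=0x509d336c>>24=0x50 ⇒ ldi (RI)
  rd@[23:20]=0x9 ⇒ r9
  imm@[19:0]=0xd336c ⇒ #865132

r9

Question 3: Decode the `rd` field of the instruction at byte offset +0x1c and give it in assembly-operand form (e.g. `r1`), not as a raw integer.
r12

@+1c  little-endian(00 00 c0 01) = 0x01c00000
  opcode bits[31:24]=0x1: dec/R
  rd: (w>>20)&0xf=0xc → r12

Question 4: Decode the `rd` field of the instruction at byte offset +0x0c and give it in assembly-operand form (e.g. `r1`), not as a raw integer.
off 0x0c: read 1d df 9c 50 as little → 0x509cdf1d
  top 8b → 0x50 → ldi [RI]
  rd: (w>>20)&0xf=0x9 → r9
  imm: (w>>0)&0xfffff=0xcdf1d → #843549

r9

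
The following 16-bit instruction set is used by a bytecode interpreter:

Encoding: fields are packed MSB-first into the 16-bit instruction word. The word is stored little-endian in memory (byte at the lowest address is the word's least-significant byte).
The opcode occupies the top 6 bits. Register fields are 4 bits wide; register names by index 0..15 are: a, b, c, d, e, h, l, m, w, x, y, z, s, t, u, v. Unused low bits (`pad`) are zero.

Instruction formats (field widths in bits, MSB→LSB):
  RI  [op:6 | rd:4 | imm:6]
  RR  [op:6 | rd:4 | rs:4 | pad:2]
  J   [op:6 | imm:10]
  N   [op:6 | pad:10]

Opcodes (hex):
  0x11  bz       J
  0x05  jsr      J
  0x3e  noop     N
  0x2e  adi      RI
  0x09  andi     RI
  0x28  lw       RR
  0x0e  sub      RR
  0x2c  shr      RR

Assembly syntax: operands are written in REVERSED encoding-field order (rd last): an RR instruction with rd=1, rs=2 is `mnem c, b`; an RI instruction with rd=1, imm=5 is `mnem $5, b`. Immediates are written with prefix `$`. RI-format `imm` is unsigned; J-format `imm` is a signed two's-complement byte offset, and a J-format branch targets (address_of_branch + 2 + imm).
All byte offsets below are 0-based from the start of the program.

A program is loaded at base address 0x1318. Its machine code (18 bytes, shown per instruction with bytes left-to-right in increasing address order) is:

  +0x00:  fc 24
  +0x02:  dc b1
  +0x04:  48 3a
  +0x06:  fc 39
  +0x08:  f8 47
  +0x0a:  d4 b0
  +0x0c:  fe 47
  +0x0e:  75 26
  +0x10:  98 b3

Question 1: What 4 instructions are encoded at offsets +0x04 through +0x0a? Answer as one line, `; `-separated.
sub c, x; sub v, m; bz $-8; shr h, d

+0x04: 48 3a ⇒ word 0x3a48 (little)
  top 6b → 0xe → sub [RR]
  [9:6] rd=9 = x
  [5:2] rs=2 = c
+0x06: fc 39 ⇒ word 0x39fc (little)
  top 6b → 0xe → sub [RR]
  [9:6] rd=7 = m
  [5:2] rs=15 = v
+0x08: f8 47 ⇒ word 0x47f8 (little)
  top 6b → 0x11 → bz [J]
  [9:0] imm=1016 (s10→-8) = $-8
+0x0a: d4 b0 ⇒ word 0xb0d4 (little)
  top 6b → 0x2c → shr [RR]
  [9:6] rd=3 = d
  [5:2] rs=5 = h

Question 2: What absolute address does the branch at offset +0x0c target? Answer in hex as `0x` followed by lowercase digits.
0x1324

+0x0c: fe 47 ⇒ word 0x47fe (little)
  top 6b → 0x11 → bz [J]
  imm: (w>>0)&0x3ff=0x3fe (s10→-2) → $-2
  target = base 0x1318 + off 0x0c + 2 + imm -2 = 0x1324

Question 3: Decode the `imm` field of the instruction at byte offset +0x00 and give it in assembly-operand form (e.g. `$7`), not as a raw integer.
$60

off 0x00: read fc 24 as little → 0x24fc
  opcode bits[15:10]=0x9: andi/RI
  rd: (w>>6)&0xf=0x3 → d
  imm: (w>>0)&0x3f=0x3c → $60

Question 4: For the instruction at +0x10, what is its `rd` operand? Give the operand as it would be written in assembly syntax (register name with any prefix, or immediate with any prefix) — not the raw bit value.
off 0x10: read 98 b3 as little → 0xb398
  top 6b → 0x2c → shr [RR]
  rd@[9:6]=0xe ⇒ u
  rs@[5:2]=0x6 ⇒ l

u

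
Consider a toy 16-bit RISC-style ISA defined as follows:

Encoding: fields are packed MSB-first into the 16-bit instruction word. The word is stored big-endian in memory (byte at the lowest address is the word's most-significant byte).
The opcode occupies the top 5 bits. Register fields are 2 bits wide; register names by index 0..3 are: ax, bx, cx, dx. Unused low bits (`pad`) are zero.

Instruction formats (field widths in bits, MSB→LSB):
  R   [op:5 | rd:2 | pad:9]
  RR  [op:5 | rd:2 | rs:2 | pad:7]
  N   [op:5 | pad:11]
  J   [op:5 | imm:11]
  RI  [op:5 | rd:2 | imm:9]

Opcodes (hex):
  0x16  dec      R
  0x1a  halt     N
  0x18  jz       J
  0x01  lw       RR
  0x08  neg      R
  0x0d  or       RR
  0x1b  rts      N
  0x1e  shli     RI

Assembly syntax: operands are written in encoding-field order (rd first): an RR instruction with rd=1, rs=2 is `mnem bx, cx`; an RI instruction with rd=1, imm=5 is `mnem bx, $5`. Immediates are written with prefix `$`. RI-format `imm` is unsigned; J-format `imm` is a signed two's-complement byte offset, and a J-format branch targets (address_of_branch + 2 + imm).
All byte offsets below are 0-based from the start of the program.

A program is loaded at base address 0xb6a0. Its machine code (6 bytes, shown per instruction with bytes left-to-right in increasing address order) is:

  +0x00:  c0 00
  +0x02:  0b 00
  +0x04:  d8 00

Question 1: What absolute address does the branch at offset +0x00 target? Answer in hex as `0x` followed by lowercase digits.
@+00  big-endian(c0 00) = 0xc000
  op=0xc000>>11=0x18 ⇒ jz (J)
  [10:0] imm=0 = $0
  target = base 0xb6a0 + off 0x00 + 2 + imm 0 = 0xb6a2

0xb6a2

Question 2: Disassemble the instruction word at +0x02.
lw bx, cx

off 0x02: read 0b 00 as big → 0x0b00
  op=0x0b00>>11=0x1 ⇒ lw (RR)
  [10:9] rd=1 = bx
  [8:7] rs=2 = cx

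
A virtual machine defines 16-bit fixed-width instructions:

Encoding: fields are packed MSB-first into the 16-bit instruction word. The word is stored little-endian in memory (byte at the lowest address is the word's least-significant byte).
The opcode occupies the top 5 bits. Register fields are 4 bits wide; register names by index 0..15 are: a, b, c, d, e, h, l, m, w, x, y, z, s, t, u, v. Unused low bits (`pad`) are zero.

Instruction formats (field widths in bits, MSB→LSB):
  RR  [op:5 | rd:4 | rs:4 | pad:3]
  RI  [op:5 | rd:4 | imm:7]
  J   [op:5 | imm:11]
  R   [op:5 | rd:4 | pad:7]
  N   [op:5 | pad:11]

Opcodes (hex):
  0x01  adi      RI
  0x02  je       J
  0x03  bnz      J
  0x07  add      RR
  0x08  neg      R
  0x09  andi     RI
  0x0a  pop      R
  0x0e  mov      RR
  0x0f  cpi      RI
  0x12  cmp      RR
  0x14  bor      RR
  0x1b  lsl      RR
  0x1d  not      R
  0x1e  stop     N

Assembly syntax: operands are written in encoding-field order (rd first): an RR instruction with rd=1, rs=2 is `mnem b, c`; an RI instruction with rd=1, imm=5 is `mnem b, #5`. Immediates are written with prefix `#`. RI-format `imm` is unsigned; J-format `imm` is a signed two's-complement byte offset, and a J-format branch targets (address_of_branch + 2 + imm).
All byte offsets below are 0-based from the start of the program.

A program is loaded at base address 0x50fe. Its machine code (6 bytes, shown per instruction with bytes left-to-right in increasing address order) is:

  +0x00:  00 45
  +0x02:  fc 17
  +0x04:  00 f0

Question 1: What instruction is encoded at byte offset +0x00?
off 0x00: read 00 45 as little → 0x4500
  opcode bits[15:11]=0x8: neg/R
  rd@[10:7]=0xa ⇒ y

neg y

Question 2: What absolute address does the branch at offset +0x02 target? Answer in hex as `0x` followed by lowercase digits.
[02] fc 17 → 0x17fc
  top 5b → 0x2 → je [J]
  [10:0] imm=2044 (s11→-4) = #-4
  target = base 0x50fe + off 0x02 + 2 + imm -4 = 0x50fe

0x50fe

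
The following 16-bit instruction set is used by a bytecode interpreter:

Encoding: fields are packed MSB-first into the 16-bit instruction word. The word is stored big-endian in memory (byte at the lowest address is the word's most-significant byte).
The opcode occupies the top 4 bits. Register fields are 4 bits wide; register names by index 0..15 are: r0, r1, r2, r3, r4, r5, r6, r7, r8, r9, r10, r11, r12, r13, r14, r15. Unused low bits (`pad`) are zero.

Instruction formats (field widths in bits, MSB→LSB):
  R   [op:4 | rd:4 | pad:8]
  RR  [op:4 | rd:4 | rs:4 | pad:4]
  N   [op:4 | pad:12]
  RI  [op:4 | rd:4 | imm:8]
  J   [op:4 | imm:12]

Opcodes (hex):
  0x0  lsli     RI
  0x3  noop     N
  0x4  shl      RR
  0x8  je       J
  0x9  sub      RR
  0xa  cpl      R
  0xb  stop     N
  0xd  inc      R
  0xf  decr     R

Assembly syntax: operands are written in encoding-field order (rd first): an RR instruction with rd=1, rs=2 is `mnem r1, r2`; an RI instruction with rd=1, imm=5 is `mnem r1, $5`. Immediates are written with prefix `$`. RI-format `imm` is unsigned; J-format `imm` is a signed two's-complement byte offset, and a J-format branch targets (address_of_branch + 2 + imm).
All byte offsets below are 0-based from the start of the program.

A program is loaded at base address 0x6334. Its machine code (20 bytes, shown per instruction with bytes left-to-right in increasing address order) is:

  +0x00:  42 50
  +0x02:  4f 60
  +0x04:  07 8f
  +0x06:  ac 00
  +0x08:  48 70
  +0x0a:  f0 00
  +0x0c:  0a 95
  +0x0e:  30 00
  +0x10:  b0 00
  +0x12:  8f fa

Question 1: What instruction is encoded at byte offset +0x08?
shl r8, r7

off 0x08: read 48 70 as big → 0x4870
  top 4b → 0x4 → shl [RR]
  rd: (w>>8)&0xf=0x8 → r8
  rs: (w>>4)&0xf=0x7 → r7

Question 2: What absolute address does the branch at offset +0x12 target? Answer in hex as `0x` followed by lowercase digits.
0x6342

[12] 8f fa → 0x8ffa
  opcode bits[15:12]=0x8: je/J
  imm@[11:0]=0xffa (s12→-6) ⇒ $-6
  target = base 0x6334 + off 0x12 + 2 + imm -6 = 0x6342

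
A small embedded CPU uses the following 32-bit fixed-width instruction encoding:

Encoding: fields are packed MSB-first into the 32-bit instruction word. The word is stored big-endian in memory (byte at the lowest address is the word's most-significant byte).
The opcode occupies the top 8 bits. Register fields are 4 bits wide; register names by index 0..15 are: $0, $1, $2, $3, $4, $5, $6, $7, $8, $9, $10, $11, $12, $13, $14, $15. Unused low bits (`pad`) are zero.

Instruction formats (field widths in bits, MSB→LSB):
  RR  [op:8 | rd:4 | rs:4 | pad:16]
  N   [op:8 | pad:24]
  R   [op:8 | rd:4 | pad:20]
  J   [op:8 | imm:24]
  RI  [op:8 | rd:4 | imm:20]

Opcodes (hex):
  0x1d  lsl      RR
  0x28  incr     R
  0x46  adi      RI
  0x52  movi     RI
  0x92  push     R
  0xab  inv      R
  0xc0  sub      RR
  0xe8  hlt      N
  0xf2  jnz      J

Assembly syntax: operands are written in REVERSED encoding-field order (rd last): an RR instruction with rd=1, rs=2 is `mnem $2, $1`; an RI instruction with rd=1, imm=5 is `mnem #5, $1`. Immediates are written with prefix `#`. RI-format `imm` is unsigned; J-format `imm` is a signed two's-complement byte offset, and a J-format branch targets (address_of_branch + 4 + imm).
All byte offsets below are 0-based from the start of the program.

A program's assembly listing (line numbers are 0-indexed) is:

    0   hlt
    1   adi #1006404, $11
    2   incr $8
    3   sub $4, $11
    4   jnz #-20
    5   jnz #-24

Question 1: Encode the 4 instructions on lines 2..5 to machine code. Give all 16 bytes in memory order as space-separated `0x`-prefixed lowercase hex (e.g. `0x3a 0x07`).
2. incr fields op=0x28:8|rd=8:4|pad=0:20 → word 28800000h → 28 80 00 00
3. sub fields op=0xc0:8|rd=11:4|rs=4:4|pad=0:16 → word c0b40000h → c0 b4 00 00
4. jnz fields op=0xf2:8|imm=-20:24 → word f2ffffech → f2 ff ff ec
5. jnz fields op=0xf2:8|imm=-24:24 → word f2ffffe8h → f2 ff ff e8

0x28 0x80 0x00 0x00 0xc0 0xb4 0x00 0x00 0xf2 0xff 0xff 0xec 0xf2 0xff 0xff 0xe8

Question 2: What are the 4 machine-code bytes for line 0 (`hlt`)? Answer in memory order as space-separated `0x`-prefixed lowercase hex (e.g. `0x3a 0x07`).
0xe8 0x00 0x00 0x00

0. hlt fields op=0xe8:8|pad=0:24 → word e8000000h → e8 00 00 00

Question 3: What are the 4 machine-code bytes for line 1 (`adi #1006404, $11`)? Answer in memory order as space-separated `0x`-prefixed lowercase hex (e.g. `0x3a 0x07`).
0x46 0xbf 0x5b 0x44

1. adi fields op=0x46:8|rd=11:4|imm=1006404:20 → word 46bf5b44h → 46 bf 5b 44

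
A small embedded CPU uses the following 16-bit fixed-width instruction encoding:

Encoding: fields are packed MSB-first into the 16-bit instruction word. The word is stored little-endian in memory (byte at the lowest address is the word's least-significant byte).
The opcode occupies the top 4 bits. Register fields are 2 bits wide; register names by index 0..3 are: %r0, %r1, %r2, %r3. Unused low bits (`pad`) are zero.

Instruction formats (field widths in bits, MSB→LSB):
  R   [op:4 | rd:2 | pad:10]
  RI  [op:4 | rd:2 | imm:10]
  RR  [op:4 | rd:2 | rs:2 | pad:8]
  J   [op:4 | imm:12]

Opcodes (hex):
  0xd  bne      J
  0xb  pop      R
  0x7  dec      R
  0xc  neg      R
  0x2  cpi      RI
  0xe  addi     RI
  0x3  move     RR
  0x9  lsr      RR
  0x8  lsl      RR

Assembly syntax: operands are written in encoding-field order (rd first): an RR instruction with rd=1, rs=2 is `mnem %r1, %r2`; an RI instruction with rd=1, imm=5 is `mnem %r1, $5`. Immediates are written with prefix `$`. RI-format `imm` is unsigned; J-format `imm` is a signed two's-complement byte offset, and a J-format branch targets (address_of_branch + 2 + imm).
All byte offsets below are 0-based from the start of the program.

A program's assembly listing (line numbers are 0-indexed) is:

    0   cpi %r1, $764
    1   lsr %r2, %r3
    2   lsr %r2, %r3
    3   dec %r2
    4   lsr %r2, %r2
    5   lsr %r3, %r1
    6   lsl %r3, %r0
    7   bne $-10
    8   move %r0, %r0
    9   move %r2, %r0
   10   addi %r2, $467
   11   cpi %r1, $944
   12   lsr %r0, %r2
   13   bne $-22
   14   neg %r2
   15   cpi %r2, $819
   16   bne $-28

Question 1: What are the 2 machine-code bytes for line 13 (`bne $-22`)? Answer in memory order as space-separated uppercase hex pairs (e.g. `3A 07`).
EA DF

L13: bne op=0xd:4|imm=-22:12 ⇒ 0xdfea ⇒ little ea df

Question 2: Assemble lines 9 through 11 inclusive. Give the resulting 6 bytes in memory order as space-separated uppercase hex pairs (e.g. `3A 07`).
00 38 D3 E9 B0 27

line 9 (move): pack op=0x3:4|rd=2:2|rs=0:2|pad=0:8 = 0x3800; little→ 00 38
line 10 (addi): pack op=0xe:4|rd=2:2|imm=467:10 = 0xe9d3; little→ d3 e9
line 11 (cpi): pack op=0x2:4|rd=1:2|imm=944:10 = 0x27b0; little→ b0 27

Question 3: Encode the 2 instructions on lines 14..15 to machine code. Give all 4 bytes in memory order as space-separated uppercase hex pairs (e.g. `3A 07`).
14. neg fields op=0xc:4|rd=2:2|pad=0:10 → word c800h → 00 c8
15. cpi fields op=0x2:4|rd=2:2|imm=819:10 → word 2b33h → 33 2b

00 C8 33 2B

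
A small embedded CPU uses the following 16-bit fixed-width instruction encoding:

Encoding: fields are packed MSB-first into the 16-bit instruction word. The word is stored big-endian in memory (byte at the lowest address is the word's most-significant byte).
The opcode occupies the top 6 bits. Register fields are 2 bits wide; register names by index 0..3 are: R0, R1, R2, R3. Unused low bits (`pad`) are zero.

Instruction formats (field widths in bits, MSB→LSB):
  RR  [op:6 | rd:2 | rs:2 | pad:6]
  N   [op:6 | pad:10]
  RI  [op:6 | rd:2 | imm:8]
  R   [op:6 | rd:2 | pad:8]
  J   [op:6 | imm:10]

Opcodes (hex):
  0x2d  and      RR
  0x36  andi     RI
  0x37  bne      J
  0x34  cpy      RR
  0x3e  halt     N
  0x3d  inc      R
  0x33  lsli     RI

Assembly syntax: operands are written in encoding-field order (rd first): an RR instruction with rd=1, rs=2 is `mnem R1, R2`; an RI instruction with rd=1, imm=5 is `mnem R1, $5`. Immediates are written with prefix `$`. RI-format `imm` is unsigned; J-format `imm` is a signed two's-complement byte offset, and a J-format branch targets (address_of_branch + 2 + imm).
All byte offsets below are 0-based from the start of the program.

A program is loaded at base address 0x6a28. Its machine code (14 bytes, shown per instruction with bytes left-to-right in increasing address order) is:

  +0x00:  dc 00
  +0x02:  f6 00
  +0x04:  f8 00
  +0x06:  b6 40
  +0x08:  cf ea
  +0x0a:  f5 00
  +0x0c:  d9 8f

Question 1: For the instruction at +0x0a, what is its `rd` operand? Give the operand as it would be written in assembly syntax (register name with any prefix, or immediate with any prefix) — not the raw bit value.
[0a] f5 00 → 0xf500
  opcode bits[15:10]=0x3d: inc/R
  rd: (w>>8)&0x3=0x1 → R1

R1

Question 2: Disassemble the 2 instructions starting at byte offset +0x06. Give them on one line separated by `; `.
@+06  big-endian(b6 40) = 0xb640
  opcode bits[15:10]=0x2d: and/RR
  [9:8] rd=2 = R2
  [7:6] rs=1 = R1
@+08  big-endian(cf ea) = 0xcfea
  opcode bits[15:10]=0x33: lsli/RI
  [9:8] rd=3 = R3
  [7:0] imm=234 = $234

and R2, R1; lsli R3, $234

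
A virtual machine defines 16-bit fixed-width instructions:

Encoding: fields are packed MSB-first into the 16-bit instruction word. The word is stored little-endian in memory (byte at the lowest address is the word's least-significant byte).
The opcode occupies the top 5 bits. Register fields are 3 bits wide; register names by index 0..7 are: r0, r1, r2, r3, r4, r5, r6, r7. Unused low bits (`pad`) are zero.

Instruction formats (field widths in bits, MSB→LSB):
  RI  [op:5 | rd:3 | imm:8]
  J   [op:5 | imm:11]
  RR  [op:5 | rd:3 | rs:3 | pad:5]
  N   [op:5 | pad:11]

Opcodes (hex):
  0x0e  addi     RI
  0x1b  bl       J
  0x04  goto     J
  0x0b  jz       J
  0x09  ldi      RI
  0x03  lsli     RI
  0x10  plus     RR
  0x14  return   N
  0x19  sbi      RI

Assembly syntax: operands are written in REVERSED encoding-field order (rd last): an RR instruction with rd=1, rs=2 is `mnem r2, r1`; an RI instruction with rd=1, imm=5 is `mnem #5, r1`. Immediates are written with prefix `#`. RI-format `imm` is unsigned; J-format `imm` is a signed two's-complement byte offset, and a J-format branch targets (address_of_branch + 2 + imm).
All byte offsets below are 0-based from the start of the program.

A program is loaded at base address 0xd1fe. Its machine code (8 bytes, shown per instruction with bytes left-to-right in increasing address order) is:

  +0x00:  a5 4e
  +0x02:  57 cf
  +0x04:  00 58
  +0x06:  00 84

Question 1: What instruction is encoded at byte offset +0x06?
plus r0, r4

+0x06: 00 84 ⇒ word 0x8400 (little)
  opcode bits[15:11]=0x10: plus/RR
  rd: (w>>8)&0x7=0x4 → r4
  rs: (w>>5)&0x7=0x0 → r0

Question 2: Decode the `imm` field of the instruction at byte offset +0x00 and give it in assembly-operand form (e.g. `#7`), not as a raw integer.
#165

+0x00: a5 4e ⇒ word 0x4ea5 (little)
  top 5b → 0x9 → ldi [RI]
  rd@[10:8]=0x6 ⇒ r6
  imm@[7:0]=0xa5 ⇒ #165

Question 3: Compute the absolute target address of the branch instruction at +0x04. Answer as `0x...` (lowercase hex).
+0x04: 00 58 ⇒ word 0x5800 (little)
  op=0x5800>>11=0xb ⇒ jz (J)
  imm: (w>>0)&0x7ff=0x0 → #0
  target = base 0xd1fe + off 0x04 + 2 + imm 0 = 0xd204

0xd204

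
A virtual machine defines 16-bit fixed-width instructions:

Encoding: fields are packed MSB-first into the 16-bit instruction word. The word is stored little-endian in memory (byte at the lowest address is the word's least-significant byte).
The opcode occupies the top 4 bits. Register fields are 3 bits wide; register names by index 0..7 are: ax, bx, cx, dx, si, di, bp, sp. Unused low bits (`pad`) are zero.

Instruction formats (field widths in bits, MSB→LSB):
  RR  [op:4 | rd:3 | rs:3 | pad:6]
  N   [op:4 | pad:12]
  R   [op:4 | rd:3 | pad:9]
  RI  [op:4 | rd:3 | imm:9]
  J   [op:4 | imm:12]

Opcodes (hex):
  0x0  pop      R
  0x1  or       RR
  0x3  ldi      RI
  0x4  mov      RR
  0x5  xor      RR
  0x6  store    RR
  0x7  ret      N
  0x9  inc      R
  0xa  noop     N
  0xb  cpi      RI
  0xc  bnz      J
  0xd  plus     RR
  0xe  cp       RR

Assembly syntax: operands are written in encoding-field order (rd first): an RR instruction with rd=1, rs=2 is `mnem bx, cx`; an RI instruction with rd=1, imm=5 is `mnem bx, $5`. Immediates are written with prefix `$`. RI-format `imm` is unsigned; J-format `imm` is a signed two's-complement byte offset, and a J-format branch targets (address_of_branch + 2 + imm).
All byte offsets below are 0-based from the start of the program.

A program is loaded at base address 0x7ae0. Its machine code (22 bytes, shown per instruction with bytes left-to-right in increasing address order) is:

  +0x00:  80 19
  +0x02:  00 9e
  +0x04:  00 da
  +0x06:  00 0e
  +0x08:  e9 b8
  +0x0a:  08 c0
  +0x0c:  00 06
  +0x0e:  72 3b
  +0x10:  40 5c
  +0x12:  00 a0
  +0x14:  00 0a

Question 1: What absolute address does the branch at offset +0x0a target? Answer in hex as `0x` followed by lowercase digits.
0x7af4

[0a] 08 c0 → 0xc008
  opcode bits[15:12]=0xc: bnz/J
  [11:0] imm=8 = $8
  target = base 0x7ae0 + off 0x0a + 2 + imm 8 = 0x7af4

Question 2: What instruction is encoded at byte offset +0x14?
[14] 00 0a → 0x0a00
  top 4b → 0x0 → pop [R]
  rd: (w>>9)&0x7=0x5 → di

pop di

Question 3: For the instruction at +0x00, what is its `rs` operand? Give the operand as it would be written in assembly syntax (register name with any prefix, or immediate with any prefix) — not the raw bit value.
[00] 80 19 → 0x1980
  opcode bits[15:12]=0x1: or/RR
  [11:9] rd=4 = si
  [8:6] rs=6 = bp

bp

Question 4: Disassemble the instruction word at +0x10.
xor bp, bx

[10] 40 5c → 0x5c40
  opcode bits[15:12]=0x5: xor/RR
  [11:9] rd=6 = bp
  [8:6] rs=1 = bx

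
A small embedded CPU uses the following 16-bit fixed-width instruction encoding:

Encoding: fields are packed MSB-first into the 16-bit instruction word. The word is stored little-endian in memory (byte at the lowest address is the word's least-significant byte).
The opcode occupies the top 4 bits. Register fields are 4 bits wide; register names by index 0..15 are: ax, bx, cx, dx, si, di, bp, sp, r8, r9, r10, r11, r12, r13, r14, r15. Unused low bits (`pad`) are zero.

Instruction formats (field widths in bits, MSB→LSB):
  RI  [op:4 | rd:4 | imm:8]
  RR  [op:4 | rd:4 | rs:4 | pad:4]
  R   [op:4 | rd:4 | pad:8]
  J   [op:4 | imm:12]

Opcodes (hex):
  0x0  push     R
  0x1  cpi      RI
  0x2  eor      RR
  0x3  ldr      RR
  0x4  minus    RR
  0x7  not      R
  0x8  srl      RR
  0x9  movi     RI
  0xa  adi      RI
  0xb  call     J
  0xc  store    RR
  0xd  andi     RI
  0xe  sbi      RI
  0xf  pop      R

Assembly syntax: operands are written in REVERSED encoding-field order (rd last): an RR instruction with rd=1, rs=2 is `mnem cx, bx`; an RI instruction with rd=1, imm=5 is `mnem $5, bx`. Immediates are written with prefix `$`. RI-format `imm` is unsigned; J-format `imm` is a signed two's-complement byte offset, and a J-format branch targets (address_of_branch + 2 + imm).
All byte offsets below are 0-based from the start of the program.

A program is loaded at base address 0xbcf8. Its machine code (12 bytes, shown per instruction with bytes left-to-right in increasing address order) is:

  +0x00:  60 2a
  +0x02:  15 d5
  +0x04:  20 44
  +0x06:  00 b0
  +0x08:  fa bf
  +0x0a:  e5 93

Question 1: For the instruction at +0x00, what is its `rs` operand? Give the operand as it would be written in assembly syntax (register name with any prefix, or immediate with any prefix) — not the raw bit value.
+0x00: 60 2a ⇒ word 0x2a60 (little)
  top 4b → 0x2 → eor [RR]
  rd: (w>>8)&0xf=0xa → r10
  rs: (w>>4)&0xf=0x6 → bp

bp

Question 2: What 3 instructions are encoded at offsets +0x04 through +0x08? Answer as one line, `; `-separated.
minus cx, si; call $0; call $-6

off 0x04: read 20 44 as little → 0x4420
  op=0x4420>>12=0x4 ⇒ minus (RR)
  rd@[11:8]=0x4 ⇒ si
  rs@[7:4]=0x2 ⇒ cx
off 0x06: read 00 b0 as little → 0xb000
  op=0xb000>>12=0xb ⇒ call (J)
  imm@[11:0]=0x0 ⇒ $0
off 0x08: read fa bf as little → 0xbffa
  op=0xbffa>>12=0xb ⇒ call (J)
  imm@[11:0]=0xffa (s12→-6) ⇒ $-6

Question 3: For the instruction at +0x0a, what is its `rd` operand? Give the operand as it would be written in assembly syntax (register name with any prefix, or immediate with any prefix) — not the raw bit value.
dx

[0a] e5 93 → 0x93e5
  opcode bits[15:12]=0x9: movi/RI
  rd: (w>>8)&0xf=0x3 → dx
  imm: (w>>0)&0xff=0xe5 → $229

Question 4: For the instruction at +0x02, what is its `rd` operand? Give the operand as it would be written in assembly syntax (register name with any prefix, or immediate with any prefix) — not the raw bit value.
[02] 15 d5 → 0xd515
  opcode bits[15:12]=0xd: andi/RI
  rd@[11:8]=0x5 ⇒ di
  imm@[7:0]=0x15 ⇒ $21

di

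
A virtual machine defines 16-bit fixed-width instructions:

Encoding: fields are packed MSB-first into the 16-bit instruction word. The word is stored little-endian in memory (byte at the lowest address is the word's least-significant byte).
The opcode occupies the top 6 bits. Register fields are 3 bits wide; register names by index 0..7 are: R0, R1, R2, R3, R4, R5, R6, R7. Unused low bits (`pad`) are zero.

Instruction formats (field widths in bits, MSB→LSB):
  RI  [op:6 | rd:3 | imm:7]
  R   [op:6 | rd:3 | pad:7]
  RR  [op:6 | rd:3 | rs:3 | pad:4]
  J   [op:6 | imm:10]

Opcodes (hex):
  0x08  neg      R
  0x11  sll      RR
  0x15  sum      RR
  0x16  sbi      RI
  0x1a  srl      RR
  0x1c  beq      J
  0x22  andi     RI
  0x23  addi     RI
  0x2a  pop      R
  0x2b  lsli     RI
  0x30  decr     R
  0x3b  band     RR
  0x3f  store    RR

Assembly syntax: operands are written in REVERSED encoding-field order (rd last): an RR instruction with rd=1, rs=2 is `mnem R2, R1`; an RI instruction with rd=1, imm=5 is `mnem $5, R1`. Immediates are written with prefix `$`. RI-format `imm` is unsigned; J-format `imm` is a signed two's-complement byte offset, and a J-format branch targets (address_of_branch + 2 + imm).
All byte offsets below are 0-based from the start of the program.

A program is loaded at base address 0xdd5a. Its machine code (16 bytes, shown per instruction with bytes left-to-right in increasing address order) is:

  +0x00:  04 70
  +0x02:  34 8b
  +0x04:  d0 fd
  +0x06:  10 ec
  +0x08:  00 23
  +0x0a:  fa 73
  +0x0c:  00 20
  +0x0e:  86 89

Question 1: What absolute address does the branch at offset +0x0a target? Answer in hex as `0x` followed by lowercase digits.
+0x0a: fa 73 ⇒ word 0x73fa (little)
  op=0x73fa>>10=0x1c ⇒ beq (J)
  imm@[9:0]=0x3fa (s10→-6) ⇒ $-6
  target = base 0xdd5a + off 0x0a + 2 + imm -6 = 0xdd60

0xdd60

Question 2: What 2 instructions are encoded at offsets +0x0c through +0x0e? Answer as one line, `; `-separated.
+0x0c: 00 20 ⇒ word 0x2000 (little)
  op=0x2000>>10=0x8 ⇒ neg (R)
  rd: (w>>7)&0x7=0x0 → R0
+0x0e: 86 89 ⇒ word 0x8986 (little)
  op=0x8986>>10=0x22 ⇒ andi (RI)
  rd: (w>>7)&0x7=0x3 → R3
  imm: (w>>0)&0x7f=0x6 → $6

neg R0; andi $6, R3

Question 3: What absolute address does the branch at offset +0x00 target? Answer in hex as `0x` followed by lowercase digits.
@+00  little-endian(04 70) = 0x7004
  top 6b → 0x1c → beq [J]
  [9:0] imm=4 = $4
  target = base 0xdd5a + off 0x00 + 2 + imm 4 = 0xdd60

0xdd60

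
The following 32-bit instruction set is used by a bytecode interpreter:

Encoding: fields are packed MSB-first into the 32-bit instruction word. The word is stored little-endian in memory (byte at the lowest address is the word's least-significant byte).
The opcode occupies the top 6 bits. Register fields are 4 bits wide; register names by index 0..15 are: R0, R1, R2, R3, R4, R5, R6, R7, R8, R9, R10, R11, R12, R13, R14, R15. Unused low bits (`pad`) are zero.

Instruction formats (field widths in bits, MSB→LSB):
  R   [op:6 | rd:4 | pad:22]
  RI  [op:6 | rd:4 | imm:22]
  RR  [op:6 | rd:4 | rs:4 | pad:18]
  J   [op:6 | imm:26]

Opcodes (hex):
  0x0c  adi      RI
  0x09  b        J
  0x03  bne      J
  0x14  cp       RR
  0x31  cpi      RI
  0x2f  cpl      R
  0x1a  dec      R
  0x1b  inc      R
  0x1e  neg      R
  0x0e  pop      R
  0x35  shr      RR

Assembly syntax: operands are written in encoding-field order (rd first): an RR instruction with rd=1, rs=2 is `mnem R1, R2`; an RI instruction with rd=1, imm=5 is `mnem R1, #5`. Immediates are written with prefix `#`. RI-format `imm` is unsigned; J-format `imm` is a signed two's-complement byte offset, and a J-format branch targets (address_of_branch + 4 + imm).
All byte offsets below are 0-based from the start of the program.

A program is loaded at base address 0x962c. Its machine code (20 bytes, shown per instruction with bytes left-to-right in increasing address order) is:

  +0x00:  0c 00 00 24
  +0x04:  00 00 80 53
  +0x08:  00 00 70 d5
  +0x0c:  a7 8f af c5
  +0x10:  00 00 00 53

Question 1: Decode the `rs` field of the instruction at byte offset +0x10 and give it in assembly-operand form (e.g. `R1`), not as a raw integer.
off 0x10: read 00 00 00 53 as little → 0x53000000
  top 6b → 0x14 → cp [RR]
  rd@[25:22]=0xc ⇒ R12
  rs@[21:18]=0x0 ⇒ R0

R0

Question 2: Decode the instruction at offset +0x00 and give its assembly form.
off 0x00: read 0c 00 00 24 as little → 0x2400000c
  opcode bits[31:26]=0x9: b/J
  [25:0] imm=12 = #12

b #12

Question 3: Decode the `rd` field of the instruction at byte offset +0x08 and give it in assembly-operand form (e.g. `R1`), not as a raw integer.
R5

[08] 00 00 70 d5 → 0xd5700000
  opcode bits[31:26]=0x35: shr/RR
  rd: (w>>22)&0xf=0x5 → R5
  rs: (w>>18)&0xf=0xc → R12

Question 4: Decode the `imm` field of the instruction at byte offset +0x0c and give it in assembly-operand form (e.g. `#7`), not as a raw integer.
#3116967

off 0x0c: read a7 8f af c5 as little → 0xc5af8fa7
  top 6b → 0x31 → cpi [RI]
  [25:22] rd=6 = R6
  [21:0] imm=3116967 = #3116967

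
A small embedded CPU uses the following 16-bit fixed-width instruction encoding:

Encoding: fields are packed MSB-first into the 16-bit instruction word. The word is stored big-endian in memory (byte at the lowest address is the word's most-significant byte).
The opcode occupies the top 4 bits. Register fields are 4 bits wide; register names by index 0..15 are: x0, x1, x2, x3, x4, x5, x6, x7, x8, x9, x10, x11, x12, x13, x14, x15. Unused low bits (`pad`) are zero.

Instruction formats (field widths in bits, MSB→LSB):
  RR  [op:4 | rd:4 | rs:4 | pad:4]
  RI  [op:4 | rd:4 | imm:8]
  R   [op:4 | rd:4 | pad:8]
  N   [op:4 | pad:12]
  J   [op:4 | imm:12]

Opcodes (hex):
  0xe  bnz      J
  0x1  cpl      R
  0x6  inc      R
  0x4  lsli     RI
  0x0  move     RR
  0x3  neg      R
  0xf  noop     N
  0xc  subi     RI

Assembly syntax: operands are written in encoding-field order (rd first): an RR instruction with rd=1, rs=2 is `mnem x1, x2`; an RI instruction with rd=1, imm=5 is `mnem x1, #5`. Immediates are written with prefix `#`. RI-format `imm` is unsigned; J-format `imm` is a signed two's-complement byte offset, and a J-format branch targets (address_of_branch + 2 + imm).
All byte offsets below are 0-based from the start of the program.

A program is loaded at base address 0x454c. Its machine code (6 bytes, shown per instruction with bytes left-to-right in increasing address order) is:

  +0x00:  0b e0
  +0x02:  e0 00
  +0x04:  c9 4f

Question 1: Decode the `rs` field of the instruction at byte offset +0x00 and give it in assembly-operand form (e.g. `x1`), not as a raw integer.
+0x00: 0b e0 ⇒ word 0x0be0 (big)
  op=0x0be0>>12=0x0 ⇒ move (RR)
  rd: (w>>8)&0xf=0xb → x11
  rs: (w>>4)&0xf=0xe → x14

x14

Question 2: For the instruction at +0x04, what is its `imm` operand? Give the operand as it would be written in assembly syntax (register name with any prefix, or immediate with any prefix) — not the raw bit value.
+0x04: c9 4f ⇒ word 0xc94f (big)
  op=0xc94f>>12=0xc ⇒ subi (RI)
  rd: (w>>8)&0xf=0x9 → x9
  imm: (w>>0)&0xff=0x4f → #79

#79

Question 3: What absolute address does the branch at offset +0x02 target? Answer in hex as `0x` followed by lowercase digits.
0x4550

@+02  big-endian(e0 00) = 0xe000
  top 4b → 0xe → bnz [J]
  [11:0] imm=0 = #0
  target = base 0x454c + off 0x02 + 2 + imm 0 = 0x4550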